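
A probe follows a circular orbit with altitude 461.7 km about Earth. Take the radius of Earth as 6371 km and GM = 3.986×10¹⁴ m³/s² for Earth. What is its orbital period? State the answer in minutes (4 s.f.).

T ≈ 93.68 minutes

r = 6371 + 461.7 = 6832.7 km = 6.8327×10⁶ m.
Kepler's third law: T = 2π√(r³/μ) = 2π√((6.833×10⁶)³ / 3.986×10¹⁴).
r³/μ = 8.003×10⁵ s², so T = 2π × 8.946×10² = 5.621×10³ s.
Converting: 5.621×10³ s ÷ 60.00 = 93.68 minutes.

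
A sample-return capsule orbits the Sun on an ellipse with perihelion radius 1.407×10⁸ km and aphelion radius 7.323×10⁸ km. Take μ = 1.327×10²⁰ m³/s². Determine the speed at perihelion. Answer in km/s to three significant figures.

Semi-major axis a = (r_p + r_a)/2 = 4.3650×10⁸ km = 4.365×10¹¹ m.
Vis-viva: v² = μ(2/r − 1/a) = 1.327×10²⁰ × (1.421×10⁻¹¹ − 2.291×10⁻¹²) = 1.582×10⁹ m²/s².
v = 39780 m/s = 39.78 km/s.

v ≈ 39.8 km/s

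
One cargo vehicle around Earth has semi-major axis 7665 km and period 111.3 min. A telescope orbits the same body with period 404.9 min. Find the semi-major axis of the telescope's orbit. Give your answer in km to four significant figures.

Kepler's third law: a³ ∝ T², so a₂ = a₁ (T₂/T₁)^(2/3).
T₂/T₁ = 3.638, (T₂/T₁)^(2/3) = 2.365.
a₂ = 7665 × 2.365 = 18130 km.

a₂ ≈ 18130 km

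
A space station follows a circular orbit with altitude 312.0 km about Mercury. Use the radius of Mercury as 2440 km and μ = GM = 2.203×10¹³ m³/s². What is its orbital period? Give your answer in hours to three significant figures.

T ≈ 1.70 hours

r = 2440 + 312.0 = 2752.0 km = 2.7520×10⁶ m.
Kepler's third law: T = 2π√(r³/μ) = 2π√((2.752×10⁶)³ / 2.203×10¹³).
r³/μ = 9.461×10⁵ s², so T = 2π × 9.727×10² = 6.111×10³ s.
Converting: 6.111×10³ s ÷ 3600 = 1.698 hours.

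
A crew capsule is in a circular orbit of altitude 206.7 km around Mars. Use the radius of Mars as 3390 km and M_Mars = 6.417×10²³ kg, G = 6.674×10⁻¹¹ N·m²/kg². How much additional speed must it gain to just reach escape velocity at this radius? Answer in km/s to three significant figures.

Δv ≈ 1.43 km/s

μ = GM = 6.674×10⁻¹¹ × 6.417×10²³ = 4.283×10¹³ m³/s².
r = 3390 + 206.7 = 3596.7 km = 3.5967×10⁶ m.
Circular speed v_c = √(μ/r) = 3451 m/s.
Escape speed v_esc = √(2μ/r) = √2 × v_c = 4880 m/s.
Δv = v_esc − v_c = 1429 m/s = 1.429 km/s.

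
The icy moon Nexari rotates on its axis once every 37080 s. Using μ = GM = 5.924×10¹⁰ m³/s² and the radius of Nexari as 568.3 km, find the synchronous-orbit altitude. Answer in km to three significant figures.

h_sync ≈ 705 km

A synchronous orbit has period T, so by Kepler's third law a = (μT²/4π²)^(1/3).
μT²/4π² = 5.924×10¹⁰ × (3.708×10⁴)² / 39.48 = 2.063×10¹⁸ m³.
a = 1.273×10⁶ m = 1273.0 km.
Altitude h = a − R = 1273.0 − 568.3 = 704.75 km.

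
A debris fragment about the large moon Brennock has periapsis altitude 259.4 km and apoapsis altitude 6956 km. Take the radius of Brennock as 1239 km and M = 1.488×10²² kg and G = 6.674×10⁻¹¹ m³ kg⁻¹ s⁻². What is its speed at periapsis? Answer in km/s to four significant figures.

μ = GM = 6.674×10⁻¹¹ × 1.488×10²² = 9.931×10¹¹ m³/s².
r_p = 1239 + 259.4 = 1498.4 km = 1.4984×10⁶ m.
r_a = 1239 + 6956 = 8195.0 km = 8.1950×10⁶ m.
Semi-major axis a = (r_p + r_a)/2 = 4846.7 km = 4.847×10⁶ m.
Vis-viva: v² = μ(2/r − 1/a) = 9.931×10¹¹ × (1.335×10⁻⁶ − 2.063×10⁻⁷) = 1.121×10⁶ m²/s².
v = 1059 m/s = 1.059 km/s.

v ≈ 1.059 km/s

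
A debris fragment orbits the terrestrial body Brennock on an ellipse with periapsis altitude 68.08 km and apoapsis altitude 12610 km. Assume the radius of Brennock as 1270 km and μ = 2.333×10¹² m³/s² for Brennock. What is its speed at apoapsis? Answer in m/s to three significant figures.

r_p = 1270 + 68.08 = 1338.1 km = 1.3381×10⁶ m.
r_a = 1270 + 12610 = 13880 km = 1.3880×10⁷ m.
Semi-major axis a = (r_p + r_a)/2 = 7609.0 km = 7.609×10⁶ m.
Vis-viva: v² = μ(2/r − 1/a) = 2.333×10¹² × (1.441×10⁻⁷ − 1.314×10⁻⁷) = 2.956×10⁴ m²/s².
v = 171.9 m/s.

v ≈ 172 m/s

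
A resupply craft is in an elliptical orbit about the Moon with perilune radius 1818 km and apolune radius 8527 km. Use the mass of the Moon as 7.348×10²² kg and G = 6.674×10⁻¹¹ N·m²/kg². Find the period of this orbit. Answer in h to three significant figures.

T ≈ 9.27 h

μ = GM = 6.674×10⁻¹¹ × 7.348×10²² = 4.904×10¹² m³/s².
Semi-major axis a = (r_p + r_a)/2 = (1818.0 + 8527.0)/2 = 5172.5 km = 5.172×10⁶ m.
By Kepler's third law T = 2π√(a³/μ) = 2π × 5.312×10³ = 3.338×10⁴ s.
= 9.272 h.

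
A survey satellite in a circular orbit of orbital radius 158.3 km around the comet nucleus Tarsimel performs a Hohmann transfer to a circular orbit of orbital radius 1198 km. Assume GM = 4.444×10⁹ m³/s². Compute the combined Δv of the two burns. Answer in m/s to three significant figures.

Δv_total ≈ 86.6 m/s

r₁ = 158.3 km = 1.583×10⁵ m.
r₂ = 1198 km = 1.198×10⁶ m.
Transfer ellipse a_t = (r₁ + r₂)/2 = 6.782×10⁵ m.
At r₁: circular v_c1 = √(μ/r₁) = 167.6 m/s; transfer-periapsis v_p = √[μ(2/r₁ − 1/a_t)] = 222.7 m/s.
Δv₁ = v_p − v_c1 = 55.15 m/s.
At r₂: circular v_c2 = √(μ/r₂) = 60.91 m/s; transfer-apoapsis v_a = √[μ(2/r₂ − 1/a_t)] = 29.43 m/s.
Δv₂ = v_c2 − v_a = 31.48 m/s.
Total Δv = Δv₁ + Δv₂ = 86.62 m/s.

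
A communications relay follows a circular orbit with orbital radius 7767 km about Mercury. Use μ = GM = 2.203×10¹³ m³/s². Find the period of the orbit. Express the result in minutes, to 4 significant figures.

r = 7767 km = 7.767×10⁶ m.
Kepler's third law: T = 2π√(r³/μ) = 2π√((7.767×10⁶)³ / 2.203×10¹³).
r³/μ = 2.127×10⁷ s², so T = 2π × 4.612×10³ = 2.898×10⁴ s.
Converting: 2.898×10⁴ s ÷ 60.00 = 482.9 minutes.

T ≈ 482.9 minutes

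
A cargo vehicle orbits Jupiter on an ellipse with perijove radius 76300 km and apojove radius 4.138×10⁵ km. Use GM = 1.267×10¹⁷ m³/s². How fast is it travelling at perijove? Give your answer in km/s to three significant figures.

v ≈ 53.0 km/s

Semi-major axis a = (r_p + r_a)/2 = 2.4505×10⁵ km = 2.450×10⁸ m.
Vis-viva: v² = μ(2/r − 1/a) = 1.267×10¹⁷ × (2.621×10⁻⁸ − 4.081×10⁻⁹) = 2.804×10⁹ m²/s².
v = 52950 m/s = 52.95 km/s.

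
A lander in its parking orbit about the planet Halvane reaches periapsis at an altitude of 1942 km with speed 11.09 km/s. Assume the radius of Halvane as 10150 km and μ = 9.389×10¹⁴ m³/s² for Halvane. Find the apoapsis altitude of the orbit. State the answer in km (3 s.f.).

r_p = 10150 + 1942 = 12092 km = 1.209×10⁷ m.
Specific energy ε = v²/2 − μ/r = -1.615×10⁷ J/kg, so a = −μ/(2ε) = 2.906×10⁷ m.
The apsides satisfy r_p + r_a = 2a, so the apoapsis radius is 2a − r_p = 4.604×10⁷ m = 46036 km.
Apoapsis altitude = 46036 − 10150 = 35886 km.

apoapsis altitude ≈ 35900 km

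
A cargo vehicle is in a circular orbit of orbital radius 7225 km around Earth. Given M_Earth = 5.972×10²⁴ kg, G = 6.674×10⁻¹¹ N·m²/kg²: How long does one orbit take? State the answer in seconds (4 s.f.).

μ = GM = 6.674×10⁻¹¹ × 5.972×10²⁴ = 3.986×10¹⁴ m³/s².
r = 7225 km = 7.225×10⁶ m.
Kepler's third law: T = 2π√(r³/μ) = 2π√((7.225×10⁶)³ / 3.986×10¹⁴).
r³/μ = 9.463×10⁵ s², so T = 2π × 9.728×10² = 6.112×10³ s.

T ≈ 6112 seconds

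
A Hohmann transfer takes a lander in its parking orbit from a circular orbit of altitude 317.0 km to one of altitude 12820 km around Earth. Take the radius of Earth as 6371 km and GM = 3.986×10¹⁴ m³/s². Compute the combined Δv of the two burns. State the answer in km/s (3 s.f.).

Δv_total ≈ 2.96 km/s

r₁ = 6371 + 317.0 = 6688.0 km = 6.6880×10⁶ m.
r₂ = 6371 + 12820 = 19191 km = 1.9191×10⁷ m.
Transfer ellipse a_t = (r₁ + r₂)/2 = 1.294×10⁷ m.
At r₁: circular v_c1 = √(μ/r₁) = 7720 m/s; transfer-perigee v_p = √[μ(2/r₁ − 1/a_t)] = 9402 m/s.
Δv₁ = v_p − v_c1 = 1682 m/s.
At r₂: circular v_c2 = √(μ/r₂) = 4557 m/s; transfer-apogee v_a = √[μ(2/r₂ − 1/a_t)] = 3276 m/s.
Δv₂ = v_c2 − v_a = 1281 m/s.
Total Δv = Δv₁ + Δv₂ = 2963 m/s = 2.963 km/s.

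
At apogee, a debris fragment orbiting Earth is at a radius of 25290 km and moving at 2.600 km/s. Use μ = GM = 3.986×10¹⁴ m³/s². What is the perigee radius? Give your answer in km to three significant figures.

perigee radius ≈ 6900 km

r_a = 2.529×10⁷ m.
Specific energy ε = v²/2 − μ/r = -1.238×10⁷ J/kg, so a = −μ/(2ε) = 1.610×10⁷ m.
The apsides satisfy r_p + r_a = 2a, so the perigee radius is 2a − r_a = 6.904×10⁶ m = 6904.0 km.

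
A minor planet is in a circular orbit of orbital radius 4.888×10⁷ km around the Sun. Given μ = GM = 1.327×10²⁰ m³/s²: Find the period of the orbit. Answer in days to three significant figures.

T ≈ 68.2 days

r = 4.888×10⁷ km = 4.888×10¹⁰ m.
Kepler's third law: T = 2π√(r³/μ) = 2π√((4.888×10¹⁰)³ / 1.327×10²⁰).
r³/μ = 8.801×10¹¹ s², so T = 2π × 9.381×10⁵ = 5.894×10⁶ s.
Converting: 5.894×10⁶ s ÷ 86400 = 68.22 days.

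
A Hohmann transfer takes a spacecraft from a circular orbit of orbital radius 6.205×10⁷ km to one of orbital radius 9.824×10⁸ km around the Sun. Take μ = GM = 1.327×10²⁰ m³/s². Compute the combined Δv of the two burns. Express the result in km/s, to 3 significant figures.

r₁ = 6.205×10⁷ km = 6.205×10¹⁰ m.
r₂ = 9.824×10⁸ km = 9.824×10¹¹ m.
Transfer ellipse a_t = (r₁ + r₂)/2 = 5.222×10¹¹ m.
At r₁: circular v_c1 = √(μ/r₁) = 46240 m/s; transfer-perihelion v_p = √[μ(2/r₁ − 1/a_t)] = 63430 m/s.
Δv₁ = v_p − v_c1 = 17180 m/s.
At r₂: circular v_c2 = √(μ/r₂) = 11620 m/s; transfer-aphelion v_a = √[μ(2/r₂ − 1/a_t)] = 4006 m/s.
Δv₂ = v_c2 − v_a = 7616 m/s.
Total Δv = Δv₁ + Δv₂ = 24800 m/s = 24.80 km/s.

Δv_total ≈ 24.8 km/s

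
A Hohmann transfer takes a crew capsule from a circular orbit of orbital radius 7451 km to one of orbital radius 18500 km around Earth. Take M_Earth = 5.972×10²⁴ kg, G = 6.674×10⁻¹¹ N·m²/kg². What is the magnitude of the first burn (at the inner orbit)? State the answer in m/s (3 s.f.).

μ = GM = 6.674×10⁻¹¹ × 5.972×10²⁴ = 3.986×10¹⁴ m³/s².
r₁ = 7451 km = 7.451×10⁶ m.
r₂ = 18500 km = 1.850×10⁷ m.
Transfer ellipse a_t = (r₁ + r₂)/2 = 1.298×10⁷ m.
At r₁: circular v_c1 = √(μ/r₁) = 7314 m/s; transfer-perigee v_p = √[μ(2/r₁ − 1/a_t)] = 8733 m/s.
Δv₁ = v_p − v_c1 = 1419 m/s.

Δv ≈ 1420 m/s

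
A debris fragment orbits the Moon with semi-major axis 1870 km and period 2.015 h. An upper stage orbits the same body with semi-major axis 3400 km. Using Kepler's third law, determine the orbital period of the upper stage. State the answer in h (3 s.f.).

Kepler's third law: T² ∝ a³, so T₂ = T₁ (a₂/a₁)^(3/2).
a₂/a₁ = 1.818, (a₂/a₁)^(3/2) = 2.452.
T₂ = 2.015 × 2.452 = 4.940 h.

T₂ ≈ 4.94 h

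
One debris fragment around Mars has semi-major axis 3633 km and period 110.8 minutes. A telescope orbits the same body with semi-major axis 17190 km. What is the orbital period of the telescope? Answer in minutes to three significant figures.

T₂ ≈ 1140 minutes

Kepler's third law: T² ∝ a³, so T₂ = T₁ (a₂/a₁)^(3/2).
a₂/a₁ = 4.732, (a₂/a₁)^(3/2) = 10.29.
T₂ = 110.8 × 10.29 = 1140 minutes.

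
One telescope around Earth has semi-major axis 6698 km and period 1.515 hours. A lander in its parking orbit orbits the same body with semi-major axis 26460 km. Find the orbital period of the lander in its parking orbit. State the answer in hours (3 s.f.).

Kepler's third law: T² ∝ a³, so T₂ = T₁ (a₂/a₁)^(3/2).
a₂/a₁ = 3.950, (a₂/a₁)^(3/2) = 7.852.
T₂ = 1.515 × 7.852 = 11.90 hours.

T₂ ≈ 11.9 hours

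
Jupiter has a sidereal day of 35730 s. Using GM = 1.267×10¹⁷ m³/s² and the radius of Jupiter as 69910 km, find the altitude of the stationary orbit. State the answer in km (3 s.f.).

h_sync ≈ 90100 km

A synchronous orbit has period T, so by Kepler's third law a = (μT²/4π²)^(1/3).
μT²/4π² = 1.267×10¹⁷ × (3.573×10⁴)² / 39.48 = 4.097×10²⁴ m³.
a = 1.600×10⁸ m = 1.6002×10⁵ km.
Altitude h = a − R = 1.6002×10⁵ − 69910 = 90105 km.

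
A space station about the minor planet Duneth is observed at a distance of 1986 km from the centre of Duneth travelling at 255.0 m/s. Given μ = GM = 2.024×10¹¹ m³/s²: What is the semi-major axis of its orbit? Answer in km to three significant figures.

r = 1.986×10⁶ m.
Specific orbital energy ε = v²/2 − μ/r = (255.0)²/2 − 2.024×10¹¹/1.986×10⁶ = -6.940×10⁴ J/kg.
Since ε = −μ/(2a), a = −μ/(2ε) = 1.458×10⁶ m = 1458.2 km.

a ≈ 1460 km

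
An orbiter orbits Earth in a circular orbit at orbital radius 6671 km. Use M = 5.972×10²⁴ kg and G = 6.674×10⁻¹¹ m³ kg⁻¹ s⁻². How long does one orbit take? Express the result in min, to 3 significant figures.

μ = GM = 6.674×10⁻¹¹ × 5.972×10²⁴ = 3.986×10¹⁴ m³/s².
r = 6671 km = 6.671×10⁶ m.
Kepler's third law: T = 2π√(r³/μ) = 2π√((6.671×10⁶)³ / 3.986×10¹⁴).
r³/μ = 7.448×10⁵ s², so T = 2π × 8.630×10² = 5.423×10³ s.
Converting: 5.423×10³ s ÷ 60.00 = 90.38 min.

T ≈ 90.4 min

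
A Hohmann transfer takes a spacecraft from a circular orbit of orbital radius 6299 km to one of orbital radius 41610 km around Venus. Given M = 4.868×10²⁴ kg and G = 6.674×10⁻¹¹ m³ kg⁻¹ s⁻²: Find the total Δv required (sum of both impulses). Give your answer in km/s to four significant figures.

μ = GM = 6.674×10⁻¹¹ × 4.868×10²⁴ = 3.249×10¹⁴ m³/s².
r₁ = 6299 km = 6.299×10⁶ m.
r₂ = 41610 km = 4.161×10⁷ m.
Transfer ellipse a_t = (r₁ + r₂)/2 = 2.395×10⁷ m.
At r₁: circular v_c1 = √(μ/r₁) = 7182 m/s; transfer-periapsis v_p = √[μ(2/r₁ − 1/a_t)] = 9465 m/s.
Δv₁ = v_p − v_c1 = 2284 m/s.
At r₂: circular v_c2 = √(μ/r₂) = 2794 m/s; transfer-apoapsis v_a = √[μ(2/r₂ − 1/a_t)] = 1433 m/s.
Δv₂ = v_c2 − v_a = 1361 m/s.
Total Δv = Δv₁ + Δv₂ = 3645 m/s = 3.645 km/s.

Δv_total ≈ 3.645 km/s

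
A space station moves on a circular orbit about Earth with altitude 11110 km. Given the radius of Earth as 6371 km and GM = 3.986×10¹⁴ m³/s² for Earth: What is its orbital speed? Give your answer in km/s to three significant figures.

v ≈ 4.78 km/s

r = 6371 + 11110 = 17481 km = 1.7481×10⁷ m.
For a circular orbit v = √(μ/r) = √(3.986×10¹⁴ / 1.748×10⁷) = √(2.280×10⁷) = 4775 m/s.
That is 4.775 km/s.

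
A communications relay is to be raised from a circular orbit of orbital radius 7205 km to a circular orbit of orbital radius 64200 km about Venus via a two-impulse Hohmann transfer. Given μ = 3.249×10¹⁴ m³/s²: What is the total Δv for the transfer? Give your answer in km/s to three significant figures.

Δv_total ≈ 3.53 km/s

r₁ = 7205 km = 7.205×10⁶ m.
r₂ = 64200 km = 6.420×10⁷ m.
Transfer ellipse a_t = (r₁ + r₂)/2 = 3.570×10⁷ m.
At r₁: circular v_c1 = √(μ/r₁) = 6715 m/s; transfer-periapsis v_p = √[μ(2/r₁ − 1/a_t)] = 9005 m/s.
Δv₁ = v_p − v_c1 = 2290 m/s.
At r₂: circular v_c2 = √(μ/r₂) = 2250 m/s; transfer-apoapsis v_a = √[μ(2/r₂ − 1/a_t)] = 1011 m/s.
Δv₂ = v_c2 − v_a = 1239 m/s.
Total Δv = Δv₁ + Δv₂ = 3529 m/s = 3.529 km/s.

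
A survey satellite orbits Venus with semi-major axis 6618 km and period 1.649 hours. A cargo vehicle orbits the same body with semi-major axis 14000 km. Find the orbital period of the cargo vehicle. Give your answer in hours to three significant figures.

Kepler's third law: T² ∝ a³, so T₂ = T₁ (a₂/a₁)^(3/2).
a₂/a₁ = 2.115, (a₂/a₁)^(3/2) = 3.077.
T₂ = 1.649 × 3.077 = 5.074 hours.

T₂ ≈ 5.07 hours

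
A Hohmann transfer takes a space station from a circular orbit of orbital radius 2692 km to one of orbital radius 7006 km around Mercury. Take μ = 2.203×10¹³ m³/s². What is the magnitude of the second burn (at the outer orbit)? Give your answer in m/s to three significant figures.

Δv ≈ 452 m/s

r₁ = 2692 km = 2.692×10⁶ m.
r₂ = 7006 km = 7.006×10⁶ m.
Transfer ellipse a_t = (r₁ + r₂)/2 = 4.849×10⁶ m.
At r₁: circular v_c1 = √(μ/r₁) = 2861 m/s; transfer-periherm v_p = √[μ(2/r₁ − 1/a_t)] = 3439 m/s.
At r₂: circular v_c2 = √(μ/r₂) = 1773 m/s; transfer-apoherm v_a = √[μ(2/r₂ − 1/a_t)] = 1321 m/s.
Δv₂ = v_c2 − v_a = 452.0 m/s.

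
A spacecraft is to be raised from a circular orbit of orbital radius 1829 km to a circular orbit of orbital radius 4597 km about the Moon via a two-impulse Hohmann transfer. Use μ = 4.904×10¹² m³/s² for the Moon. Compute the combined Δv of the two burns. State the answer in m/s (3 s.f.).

r₁ = 1829 km = 1.829×10⁶ m.
r₂ = 4597 km = 4.597×10⁶ m.
Transfer ellipse a_t = (r₁ + r₂)/2 = 3.213×10⁶ m.
At r₁: circular v_c1 = √(μ/r₁) = 1637 m/s; transfer-perilune v_p = √[μ(2/r₁ − 1/a_t)] = 1959 m/s.
Δv₁ = v_p − v_c1 = 321.2 m/s.
At r₂: circular v_c2 = √(μ/r₂) = 1033 m/s; transfer-apolune v_a = √[μ(2/r₂ − 1/a_t)] = 779.3 m/s.
Δv₂ = v_c2 − v_a = 253.6 m/s.
Total Δv = Δv₁ + Δv₂ = 574.7 m/s.

Δv_total ≈ 575 m/s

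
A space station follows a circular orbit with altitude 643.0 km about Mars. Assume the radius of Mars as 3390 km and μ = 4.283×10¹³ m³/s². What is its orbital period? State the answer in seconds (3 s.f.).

r = 3390 + 643.0 = 4033.0 km = 4.0330×10⁶ m.
Kepler's third law: T = 2π√(r³/μ) = 2π√((4.033×10⁶)³ / 4.283×10¹³).
r³/μ = 1.532×10⁶ s², so T = 2π × 1.238×10³ = 7.776×10³ s.

T ≈ 7780 seconds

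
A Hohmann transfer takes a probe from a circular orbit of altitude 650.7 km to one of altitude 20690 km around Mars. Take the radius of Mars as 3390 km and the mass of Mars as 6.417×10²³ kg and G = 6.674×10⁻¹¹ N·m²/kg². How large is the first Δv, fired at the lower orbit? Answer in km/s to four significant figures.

Δv ≈ 1.005 km/s

μ = GM = 6.674×10⁻¹¹ × 6.417×10²³ = 4.283×10¹³ m³/s².
r₁ = 3390 + 650.7 = 4040.7 km = 4.0407×10⁶ m.
r₂ = 3390 + 20690 = 24080 km = 2.4080×10⁷ m.
Transfer ellipse a_t = (r₁ + r₂)/2 = 1.406×10⁷ m.
At r₁: circular v_c1 = √(μ/r₁) = 3256 m/s; transfer-periapsis v_p = √[μ(2/r₁ − 1/a_t)] = 4261 m/s.
Δv₁ = v_p − v_c1 = 1005 m/s.
= 1.005 km/s.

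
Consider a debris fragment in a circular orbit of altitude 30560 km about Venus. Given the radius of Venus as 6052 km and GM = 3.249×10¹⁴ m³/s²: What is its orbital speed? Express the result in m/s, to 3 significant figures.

v ≈ 2980 m/s

r = 6052 + 30560 = 36612 km = 3.6612×10⁷ m.
For a circular orbit v = √(μ/r) = √(3.249×10¹⁴ / 3.661×10⁷) = √(8.874×10⁶) = 2979 m/s.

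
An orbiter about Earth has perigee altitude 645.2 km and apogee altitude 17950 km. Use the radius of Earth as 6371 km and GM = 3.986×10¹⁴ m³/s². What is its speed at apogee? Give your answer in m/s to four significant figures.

r_p = 6371 + 645.2 = 7016.2 km = 7.0162×10⁶ m.
r_a = 6371 + 17950 = 24321 km = 2.4321×10⁷ m.
Semi-major axis a = (r_p + r_a)/2 = 15669 km = 1.567×10⁷ m.
Vis-viva: v² = μ(2/r − 1/a) = 3.986×10¹⁴ × (8.223×10⁻⁸ − 6.382×10⁻⁸) = 7.339×10⁶ m²/s².
v = 2709 m/s.

v ≈ 2709 m/s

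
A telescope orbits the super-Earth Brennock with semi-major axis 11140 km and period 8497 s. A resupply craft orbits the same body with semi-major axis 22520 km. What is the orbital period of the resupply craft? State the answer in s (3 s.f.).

T₂ ≈ 24400 s

Kepler's third law: T² ∝ a³, so T₂ = T₁ (a₂/a₁)^(3/2).
a₂/a₁ = 2.022, (a₂/a₁)^(3/2) = 2.874.
T₂ = 8497 × 2.874 = 24420 s.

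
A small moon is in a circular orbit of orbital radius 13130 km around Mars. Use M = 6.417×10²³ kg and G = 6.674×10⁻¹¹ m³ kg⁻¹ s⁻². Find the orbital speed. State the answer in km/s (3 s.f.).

v ≈ 1.81 km/s

μ = GM = 6.674×10⁻¹¹ × 6.417×10²³ = 4.283×10¹³ m³/s².
r = 13130 km = 1.313×10⁷ m.
For a circular orbit v = √(μ/r) = √(4.283×10¹³ / 1.313×10⁷) = √(3.262×10⁶) = 1806 m/s.
That is 1.806 km/s.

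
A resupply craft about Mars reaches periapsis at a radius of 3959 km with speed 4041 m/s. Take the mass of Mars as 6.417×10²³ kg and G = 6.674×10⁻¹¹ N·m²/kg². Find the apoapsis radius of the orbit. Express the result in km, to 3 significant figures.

μ = GM = 6.674×10⁻¹¹ × 6.417×10²³ = 4.283×10¹³ m³/s².
r_p = 3.959×10⁶ m.
Specific energy ε = v²/2 − μ/r = -2.653×10⁶ J/kg, so a = −μ/(2ε) = 8.072×10⁶ m.
The apsides satisfy r_p + r_a = 2a, so the apoapsis radius is 2a − r_p = 1.219×10⁷ m = 12185 km.

apoapsis radius ≈ 12200 km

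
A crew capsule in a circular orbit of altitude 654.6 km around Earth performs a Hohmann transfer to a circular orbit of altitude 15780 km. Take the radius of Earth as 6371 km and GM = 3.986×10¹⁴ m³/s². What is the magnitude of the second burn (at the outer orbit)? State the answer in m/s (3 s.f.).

Δv ≈ 1300 m/s

r₁ = 6371 + 654.6 = 7025.6 km = 7.0256×10⁶ m.
r₂ = 6371 + 15780 = 22151 km = 2.2151×10⁷ m.
Transfer ellipse a_t = (r₁ + r₂)/2 = 1.459×10⁷ m.
At r₁: circular v_c1 = √(μ/r₁) = 7532 m/s; transfer-perigee v_p = √[μ(2/r₁ − 1/a_t)] = 9282 m/s.
At r₂: circular v_c2 = √(μ/r₂) = 4242 m/s; transfer-apogee v_a = √[μ(2/r₂ − 1/a_t)] = 2944 m/s.
Δv₂ = v_c2 − v_a = 1298 m/s.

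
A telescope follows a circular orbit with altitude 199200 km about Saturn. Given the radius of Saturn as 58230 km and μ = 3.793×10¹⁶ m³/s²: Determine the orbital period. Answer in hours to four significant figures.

r = 58230 + 199200 = 257430 km = 2.5743×10⁸ m.
Kepler's third law: T = 2π√(r³/μ) = 2π√((2.574×10⁸)³ / 3.793×10¹⁶).
r³/μ = 4.498×10⁸ s², so T = 2π × 2.121×10⁴ = 1.333×10⁵ s.
Converting: 1.333×10⁵ s ÷ 3600 = 37.01 hours.

T ≈ 37.01 hours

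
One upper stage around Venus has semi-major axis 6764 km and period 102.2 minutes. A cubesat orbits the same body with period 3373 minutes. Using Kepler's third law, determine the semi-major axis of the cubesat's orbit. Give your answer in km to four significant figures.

Kepler's third law: a³ ∝ T², so a₂ = a₁ (T₂/T₁)^(2/3).
T₂/T₁ = 33.00, (T₂/T₁)^(2/3) = 10.29.
a₂ = 6764 × 10.29 = 69600 km.

a₂ ≈ 69600 km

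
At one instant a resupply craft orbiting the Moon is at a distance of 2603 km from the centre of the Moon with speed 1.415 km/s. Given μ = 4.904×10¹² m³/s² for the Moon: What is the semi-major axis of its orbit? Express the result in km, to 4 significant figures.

r = 2.603×10⁶ m.
Specific orbital energy ε = v²/2 − μ/r = (1415)²/2 − 4.904×10¹²/2.603×10⁶ = -8.829×10⁵ J/kg.
Since ε = −μ/(2a), a = −μ/(2ε) = 2.777×10⁶ m = 2777.3 km.

a ≈ 2777 km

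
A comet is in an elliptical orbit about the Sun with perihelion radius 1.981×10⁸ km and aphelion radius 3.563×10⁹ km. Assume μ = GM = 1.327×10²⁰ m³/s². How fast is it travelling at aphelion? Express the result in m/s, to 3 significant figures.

Semi-major axis a = (r_p + r_a)/2 = 1.8806×10⁹ km = 1.881×10¹² m.
Vis-viva: v² = μ(2/r − 1/a) = 1.327×10²⁰ × (5.613×10⁻¹³ − 5.318×10⁻¹³) = 3.923×10⁶ m²/s².
v = 1981 m/s.

v ≈ 1980 m/s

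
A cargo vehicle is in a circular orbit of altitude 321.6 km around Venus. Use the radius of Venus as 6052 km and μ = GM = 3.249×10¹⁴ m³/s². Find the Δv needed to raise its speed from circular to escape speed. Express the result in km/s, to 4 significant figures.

r = 6052 + 321.6 = 6373.6 km = 6.3736×10⁶ m.
Circular speed v_c = √(μ/r) = 7140 m/s.
Escape speed v_esc = √(2μ/r) = √2 × v_c = 10100 m/s.
Δv = v_esc − v_c = 2957 m/s = 2.957 km/s.

Δv ≈ 2.957 km/s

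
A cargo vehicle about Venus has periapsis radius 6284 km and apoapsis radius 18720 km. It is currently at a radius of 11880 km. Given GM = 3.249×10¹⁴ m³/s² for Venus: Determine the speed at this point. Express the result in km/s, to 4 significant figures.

v ≈ 5.358 km/s

Semi-major axis a = (r_p + r_a)/2 = 12502 km = 1.250×10⁷ m.
Vis-viva: v² = μ(2/r − 1/a) = 3.249×10¹⁴ × (1.684×10⁻⁷ − 7.999×10⁻⁸) = 2.871×10⁷ m²/s².
v = 5358 m/s = 5.358 km/s.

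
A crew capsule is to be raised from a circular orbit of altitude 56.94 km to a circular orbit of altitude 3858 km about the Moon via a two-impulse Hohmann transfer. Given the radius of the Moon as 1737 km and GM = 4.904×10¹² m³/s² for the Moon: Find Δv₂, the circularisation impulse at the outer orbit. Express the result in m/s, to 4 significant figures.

r₁ = 1737 + 56.94 = 1793.9 km = 1.7939×10⁶ m.
r₂ = 1737 + 3858 = 5595.0 km = 5.5950×10⁶ m.
Transfer ellipse a_t = (r₁ + r₂)/2 = 3.694×10⁶ m.
At r₁: circular v_c1 = √(μ/r₁) = 1653 m/s; transfer-perilune v_p = √[μ(2/r₁ − 1/a_t)] = 2035 m/s.
At r₂: circular v_c2 = √(μ/r₂) = 936.2 m/s; transfer-apolune v_a = √[μ(2/r₂ − 1/a_t)] = 652.4 m/s.
Δv₂ = v_c2 − v_a = 283.8 m/s.

Δv ≈ 283.8 m/s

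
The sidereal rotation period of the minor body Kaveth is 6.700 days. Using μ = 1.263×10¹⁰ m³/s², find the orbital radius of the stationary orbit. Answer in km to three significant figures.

T = 6.700 days = 5.789×10⁵ s.
A synchronous orbit has period T, so by Kepler's third law a = (μT²/4π²)^(1/3).
μT²/4π² = 1.263×10¹⁰ × (5.789×10⁵)² / 39.48 = 1.072×10²⁰ m³.
a = 4.751×10⁶ m = 4750.5 km.

r_sync ≈ 4750 km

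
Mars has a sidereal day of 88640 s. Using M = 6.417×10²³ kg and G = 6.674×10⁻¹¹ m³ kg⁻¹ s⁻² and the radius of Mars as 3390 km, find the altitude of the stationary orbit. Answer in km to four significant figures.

μ = GM = 6.674×10⁻¹¹ × 6.417×10²³ = 4.283×10¹³ m³/s².
A synchronous orbit has period T, so by Kepler's third law a = (μT²/4π²)^(1/3).
μT²/4π² = 4.283×10¹³ × (8.864×10⁴)² / 39.48 = 8.524×10²¹ m³.
a = 2.043×10⁷ m = 20427 km.
Altitude h = a − R = 20427 − 3390 = 17037 km.

h_sync ≈ 17040 km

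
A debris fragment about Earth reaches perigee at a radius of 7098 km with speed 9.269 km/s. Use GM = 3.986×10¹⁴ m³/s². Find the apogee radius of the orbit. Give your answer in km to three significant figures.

r_p = 7.098×10⁶ m.
Specific energy ε = v²/2 − μ/r = -1.320×10⁷ J/kg, so a = −μ/(2ε) = 1.510×10⁷ m.
The apsides satisfy r_p + r_a = 2a, so the apogee radius is 2a − r_p = 2.310×10⁷ m = 23100 km.

apogee radius ≈ 23100 km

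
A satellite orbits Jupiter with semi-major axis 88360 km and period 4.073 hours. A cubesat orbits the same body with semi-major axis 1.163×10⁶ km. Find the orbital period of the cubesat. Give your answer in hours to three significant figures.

T₂ ≈ 194 hours

Kepler's third law: T² ∝ a³, so T₂ = T₁ (a₂/a₁)^(3/2).
a₂/a₁ = 13.16, (a₂/a₁)^(3/2) = 47.75.
T₂ = 4.073 × 47.75 = 194.5 hours.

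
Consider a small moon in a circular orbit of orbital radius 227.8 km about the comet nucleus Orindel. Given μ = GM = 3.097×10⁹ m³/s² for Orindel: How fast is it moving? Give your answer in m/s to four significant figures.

v ≈ 116.6 m/s

r = 227.8 km = 2.278×10⁵ m.
For a circular orbit v = √(μ/r) = √(3.097×10⁹ / 2.278×10⁵) = √(1.360×10⁴) = 116.6 m/s.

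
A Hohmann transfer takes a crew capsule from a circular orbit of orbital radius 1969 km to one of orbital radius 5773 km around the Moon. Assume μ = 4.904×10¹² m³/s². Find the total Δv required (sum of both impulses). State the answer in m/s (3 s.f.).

Δv_total ≈ 613 m/s

r₁ = 1969 km = 1.969×10⁶ m.
r₂ = 5773 km = 5.773×10⁶ m.
Transfer ellipse a_t = (r₁ + r₂)/2 = 3.871×10⁶ m.
At r₁: circular v_c1 = √(μ/r₁) = 1578 m/s; transfer-perilune v_p = √[μ(2/r₁ − 1/a_t)] = 1927 m/s.
Δv₁ = v_p − v_c1 = 349.1 m/s.
At r₂: circular v_c2 = √(μ/r₂) = 921.7 m/s; transfer-apolune v_a = √[μ(2/r₂ − 1/a_t)] = 657.3 m/s.
Δv₂ = v_c2 − v_a = 264.3 m/s.
Total Δv = Δv₁ + Δv₂ = 613.4 m/s.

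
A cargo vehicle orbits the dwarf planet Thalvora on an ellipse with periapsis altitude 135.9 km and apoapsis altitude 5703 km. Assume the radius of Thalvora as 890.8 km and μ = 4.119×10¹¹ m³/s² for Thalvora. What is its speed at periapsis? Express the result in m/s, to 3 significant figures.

v ≈ 833 m/s

r_p = 890.8 + 135.9 = 1026.7 km = 1.0267×10⁶ m.
r_a = 890.8 + 5703 = 6593.8 km = 6.5938×10⁶ m.
Semi-major axis a = (r_p + r_a)/2 = 3810.2 km = 3.810×10⁶ m.
Vis-viva: v² = μ(2/r − 1/a) = 4.119×10¹¹ × (1.948×10⁻⁶ − 2.624×10⁻⁷) = 6.943×10⁵ m²/s².
v = 833.2 m/s.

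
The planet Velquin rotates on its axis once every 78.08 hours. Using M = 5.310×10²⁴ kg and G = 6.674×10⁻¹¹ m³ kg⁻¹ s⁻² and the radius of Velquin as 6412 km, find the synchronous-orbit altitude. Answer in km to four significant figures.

h_sync ≈ 82770 km

μ = GM = 6.674×10⁻¹¹ × 5.310×10²⁴ = 3.544×10¹⁴ m³/s².
T = 78.08 hours = 2.811×10⁵ s.
A synchronous orbit has period T, so by Kepler's third law a = (μT²/4π²)^(1/3).
μT²/4π² = 3.544×10¹⁴ × (2.811×10⁵)² / 39.48 = 7.093×10²³ m³.
a = 8.918×10⁷ m = 89180 km.
Altitude h = a − R = 89180 − 6412 = 82768 km.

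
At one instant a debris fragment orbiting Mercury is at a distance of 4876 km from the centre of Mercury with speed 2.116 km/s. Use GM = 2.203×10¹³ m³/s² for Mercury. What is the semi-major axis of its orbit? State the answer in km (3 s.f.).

a ≈ 4830 km

r = 4.876×10⁶ m.
Vis-viva rearranged: 1/a = 2/r − v²/μ = 4.102×10⁻⁷ − 2.032×10⁻⁷ = 2.069×10⁻⁷ m⁻¹.
a = 4.833×10⁶ m = 4832.6 km.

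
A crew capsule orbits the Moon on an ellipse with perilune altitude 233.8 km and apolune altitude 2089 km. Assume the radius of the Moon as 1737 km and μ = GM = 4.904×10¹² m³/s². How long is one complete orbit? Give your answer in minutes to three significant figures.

T ≈ 233 minutes

r_p = 1737 + 233.8 = 1970.8 km = 1.9708×10⁶ m.
r_a = 1737 + 2089 = 3826.0 km = 3.8260×10⁶ m.
Semi-major axis a = (r_p + r_a)/2 = (1970.8 + 3826.0)/2 = 2898.4 km = 2.898×10⁶ m.
By Kepler's third law T = 2π√(a³/μ) = 2π × 2.228×10³ = 1.400×10⁴ s.
= 233.3 minutes.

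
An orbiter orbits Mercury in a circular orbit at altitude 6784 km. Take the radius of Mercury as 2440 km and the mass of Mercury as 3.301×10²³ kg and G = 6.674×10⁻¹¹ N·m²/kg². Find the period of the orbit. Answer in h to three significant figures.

T ≈ 10.4 h

μ = GM = 6.674×10⁻¹¹ × 3.301×10²³ = 2.203×10¹³ m³/s².
r = 2440 + 6784 = 9224.0 km = 9.2240×10⁶ m.
Kepler's third law: T = 2π√(r³/μ) = 2π√((9.224×10⁶)³ / 2.203×10¹³).
r³/μ = 3.562×10⁷ s², so T = 2π × 5.968×10³ = 3.750×10⁴ s.
Converting: 3.750×10⁴ s ÷ 3600 = 10.42 h.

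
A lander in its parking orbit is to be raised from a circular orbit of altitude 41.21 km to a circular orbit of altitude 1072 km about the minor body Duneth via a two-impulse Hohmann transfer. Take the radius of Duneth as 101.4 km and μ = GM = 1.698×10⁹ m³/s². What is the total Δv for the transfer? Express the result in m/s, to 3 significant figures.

Δv_total ≈ 56.9 m/s

r₁ = 101.4 + 41.21 = 142.61 km = 1.4261×10⁵ m.
r₂ = 101.4 + 1072 = 1173.4 km = 1.1734×10⁶ m.
Transfer ellipse a_t = (r₁ + r₂)/2 = 6.580×10⁵ m.
At r₁: circular v_c1 = √(μ/r₁) = 109.1 m/s; transfer-periapsis v_p = √[μ(2/r₁ − 1/a_t)] = 145.7 m/s.
Δv₁ = v_p − v_c1 = 36.60 m/s.
At r₂: circular v_c2 = √(μ/r₂) = 38.04 m/s; transfer-apoapsis v_a = √[μ(2/r₂ − 1/a_t)] = 17.71 m/s.
Δv₂ = v_c2 − v_a = 20.33 m/s.
Total Δv = Δv₁ + Δv₂ = 56.93 m/s.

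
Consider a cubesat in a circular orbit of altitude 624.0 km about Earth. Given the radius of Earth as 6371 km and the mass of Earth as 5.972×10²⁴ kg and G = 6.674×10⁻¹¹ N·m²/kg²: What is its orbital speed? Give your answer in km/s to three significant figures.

μ = GM = 6.674×10⁻¹¹ × 5.972×10²⁴ = 3.986×10¹⁴ m³/s².
r = 6371 + 624.0 = 6995.0 km = 6.9950×10⁶ m.
For a circular orbit v = √(μ/r) = √(3.986×10¹⁴ / 6.995×10⁶) = √(5.698×10⁷) = 7548 m/s.
That is 7.548 km/s.

v ≈ 7.55 km/s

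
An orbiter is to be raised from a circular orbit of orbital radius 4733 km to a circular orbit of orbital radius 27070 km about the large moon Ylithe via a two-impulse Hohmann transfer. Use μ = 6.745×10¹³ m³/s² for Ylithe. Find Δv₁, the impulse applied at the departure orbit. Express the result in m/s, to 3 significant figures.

Δv ≈ 1150 m/s

r₁ = 4733 km = 4.733×10⁶ m.
r₂ = 27070 km = 2.707×10⁷ m.
Transfer ellipse a_t = (r₁ + r₂)/2 = 1.590×10⁷ m.
At r₁: circular v_c1 = √(μ/r₁) = 3775 m/s; transfer-periapsis v_p = √[μ(2/r₁ − 1/a_t)] = 4925 m/s.
Δv₁ = v_p − v_c1 = 1150 m/s.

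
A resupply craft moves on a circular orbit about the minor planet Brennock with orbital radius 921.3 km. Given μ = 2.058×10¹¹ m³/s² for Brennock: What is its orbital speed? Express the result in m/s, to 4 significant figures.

v ≈ 472.6 m/s

r = 921.3 km = 9.213×10⁵ m.
For a circular orbit v = √(μ/r) = √(2.058×10¹¹ / 9.213×10⁵) = √(2.234×10⁵) = 472.6 m/s.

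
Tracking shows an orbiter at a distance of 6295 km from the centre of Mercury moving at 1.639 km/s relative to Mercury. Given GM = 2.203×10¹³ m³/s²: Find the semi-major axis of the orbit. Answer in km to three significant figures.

a ≈ 5110 km

r = 6.295×10⁶ m.
Specific orbital energy ε = v²/2 − μ/r = (1639)²/2 − 2.203×10¹³/6.295×10⁶ = -2.156×10⁶ J/kg.
Since ε = −μ/(2a), a = −μ/(2ε) = 5.108×10⁶ m = 5108.0 km.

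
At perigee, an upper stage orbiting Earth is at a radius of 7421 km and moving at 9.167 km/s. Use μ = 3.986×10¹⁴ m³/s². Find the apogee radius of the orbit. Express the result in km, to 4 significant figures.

r_p = 7.421×10⁶ m.
Specific energy ε = v²/2 − μ/r = -1.170×10⁷ J/kg, so a = −μ/(2ε) = 1.704×10⁷ m.
The apsides satisfy r_p + r_a = 2a, so the apogee radius is 2a − r_p = 2.666×10⁷ m = 26661 km.

apogee radius ≈ 26660 km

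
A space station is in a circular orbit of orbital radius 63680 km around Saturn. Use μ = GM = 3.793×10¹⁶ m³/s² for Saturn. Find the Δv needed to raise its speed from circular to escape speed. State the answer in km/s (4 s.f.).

r = 63680 km = 6.368×10⁷ m.
Circular speed v_c = √(μ/r) = 24410 m/s.
Escape speed v_esc = √(2μ/r) = √2 × v_c = 34510 m/s.
Δv = v_esc − v_c = 10110 m/s = 10.11 km/s.

Δv ≈ 10.11 km/s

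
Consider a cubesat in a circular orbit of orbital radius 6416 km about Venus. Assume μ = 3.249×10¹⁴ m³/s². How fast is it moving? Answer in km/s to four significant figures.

v ≈ 7.116 km/s

r = 6416 km = 6.416×10⁶ m.
For a circular orbit v = √(μ/r) = √(3.249×10¹⁴ / 6.416×10⁶) = √(5.064×10⁷) = 7116 m/s.
That is 7.116 km/s.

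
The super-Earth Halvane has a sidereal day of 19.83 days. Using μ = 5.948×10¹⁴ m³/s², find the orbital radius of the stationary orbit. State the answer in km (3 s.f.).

r_sync ≈ 3.54×10⁵ km

T = 19.83 days = 1.713×10⁶ s.
A synchronous orbit has period T, so by Kepler's third law a = (μT²/4π²)^(1/3).
μT²/4π² = 5.948×10¹⁴ × (1.713×10⁶)² / 39.48 = 4.423×10²⁵ m³.
a = 3.536×10⁸ m = 3.5364×10⁵ km.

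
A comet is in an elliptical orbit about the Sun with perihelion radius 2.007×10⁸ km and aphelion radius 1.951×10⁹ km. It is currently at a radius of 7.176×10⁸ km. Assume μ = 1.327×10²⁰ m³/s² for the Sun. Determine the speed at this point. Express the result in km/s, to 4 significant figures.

Semi-major axis a = (r_p + r_a)/2 = 1.0758×10⁹ km = 1.076×10¹² m.
Vis-viva: v² = μ(2/r − 1/a) = 1.327×10²⁰ × (2.787×10⁻¹² − 9.295×10⁻¹³) = 2.465×10⁸ m²/s².
v = 15700 m/s = 15.70 km/s.

v ≈ 15.70 km/s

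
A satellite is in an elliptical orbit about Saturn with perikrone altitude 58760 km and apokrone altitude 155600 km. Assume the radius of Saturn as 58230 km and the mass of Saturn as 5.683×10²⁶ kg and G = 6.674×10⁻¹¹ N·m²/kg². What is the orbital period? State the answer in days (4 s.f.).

μ = GM = 6.674×10⁻¹¹ × 5.683×10²⁶ = 3.793×10¹⁶ m³/s².
r_p = 58230 + 58760 = 116990 km = 1.1699×10⁸ m.
r_a = 58230 + 155600 = 213830 km = 2.1383×10⁸ m.
Semi-major axis a = (r_p + r_a)/2 = (1.1699×10⁵ + 2.1383×10⁵)/2 = 1.6541×10⁵ km = 1.654×10⁸ m.
By Kepler's third law T = 2π√(a³/μ) = 2π × 1.092×10⁴ = 6.863×10⁴ s.
= 0.7944 days.

T ≈ 0.7944 days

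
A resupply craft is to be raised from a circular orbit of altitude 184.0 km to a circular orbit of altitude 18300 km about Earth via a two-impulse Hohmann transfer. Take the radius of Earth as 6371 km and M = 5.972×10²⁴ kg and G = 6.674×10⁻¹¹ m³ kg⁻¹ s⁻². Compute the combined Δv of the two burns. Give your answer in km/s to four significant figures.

Δv_total ≈ 3.419 km/s

μ = GM = 6.674×10⁻¹¹ × 5.972×10²⁴ = 3.986×10¹⁴ m³/s².
r₁ = 6371 + 184.0 = 6555.0 km = 6.5550×10⁶ m.
r₂ = 6371 + 18300 = 24671 km = 2.4671×10⁷ m.
Transfer ellipse a_t = (r₁ + r₂)/2 = 1.561×10⁷ m.
At r₁: circular v_c1 = √(μ/r₁) = 7798 m/s; transfer-perigee v_p = √[μ(2/r₁ − 1/a_t)] = 9802 m/s.
Δv₁ = v_p − v_c1 = 2004 m/s.
At r₂: circular v_c2 = √(μ/r₂) = 4019 m/s; transfer-apogee v_a = √[μ(2/r₂ − 1/a_t)] = 2604 m/s.
Δv₂ = v_c2 − v_a = 1415 m/s.
Total Δv = Δv₁ + Δv₂ = 3419 m/s = 3.419 km/s.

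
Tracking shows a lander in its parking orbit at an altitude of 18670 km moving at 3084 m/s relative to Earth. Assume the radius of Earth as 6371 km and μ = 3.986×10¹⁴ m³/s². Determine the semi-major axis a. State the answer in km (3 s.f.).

r = 6371 + 18670 = 25041 km = 2.504×10⁷ m.
Vis-viva rearranged: 1/a = 2/r − v²/μ = 7.987×10⁻⁸ − 2.386×10⁻⁸ = 5.601×10⁻⁸ m⁻¹.
a = 1.785×10⁷ m = 17855 km.

a ≈ 17900 km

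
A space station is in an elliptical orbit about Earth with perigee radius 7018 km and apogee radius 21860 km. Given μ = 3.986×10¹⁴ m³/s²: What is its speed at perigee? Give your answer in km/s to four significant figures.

Semi-major axis a = (r_p + r_a)/2 = 14439 km = 1.444×10⁷ m.
Vis-viva: v² = μ(2/r − 1/a) = 3.986×10¹⁴ × (2.850×10⁻⁷ − 6.926×10⁻⁸) = 8.599×10⁷ m²/s².
v = 9273 m/s = 9.273 km/s.

v ≈ 9.273 km/s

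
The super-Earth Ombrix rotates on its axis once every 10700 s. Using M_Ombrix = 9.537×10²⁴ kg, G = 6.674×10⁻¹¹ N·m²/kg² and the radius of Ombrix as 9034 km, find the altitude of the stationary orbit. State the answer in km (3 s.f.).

h_sync ≈ 3230 km

μ = GM = 6.674×10⁻¹¹ × 9.537×10²⁴ = 6.365×10¹⁴ m³/s².
A synchronous orbit has period T, so by Kepler's third law a = (μT²/4π²)^(1/3).
μT²/4π² = 6.365×10¹⁴ × (1.070×10⁴)² / 39.48 = 1.846×10²¹ m³.
a = 1.227×10⁷ m = 12267 km.
Altitude h = a − R = 12267 − 9034 = 3232.9 km.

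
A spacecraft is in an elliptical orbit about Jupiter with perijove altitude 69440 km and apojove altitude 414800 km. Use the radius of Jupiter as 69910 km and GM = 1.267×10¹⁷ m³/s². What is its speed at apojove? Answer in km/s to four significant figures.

r_p = 69910 + 69440 = 139350 km = 1.3935×10⁸ m.
r_a = 69910 + 414800 = 484710 km = 4.8471×10⁸ m.
Semi-major axis a = (r_p + r_a)/2 = 3.1203×10⁵ km = 3.120×10⁸ m.
Vis-viva: v² = μ(2/r − 1/a) = 1.267×10¹⁷ × (4.126×10⁻⁹ − 3.205×10⁻⁹) = 1.167×10⁸ m²/s².
v = 10800 m/s = 10.80 km/s.

v ≈ 10.80 km/s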